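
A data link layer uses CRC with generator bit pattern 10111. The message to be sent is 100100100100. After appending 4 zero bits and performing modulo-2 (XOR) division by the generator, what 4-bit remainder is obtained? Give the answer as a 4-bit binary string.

0011

Append 4 zeros: 1001001001000000. Divide by 10111 (XOR where the leading bit is 1):
  pos 0: 10010 XOR 10111 = 00101
  pos 2: 10101 XOR 10111 = 00010
  pos 5: 10001 XOR 10111 = 00110
  pos 7: 11000 XOR 10111 = 01111
  pos 8: 11110 XOR 10111 = 01001
  pos 9: 10010 XOR 10111 = 00101
  pos 11: 10100 XOR 10111 = 00011
Remainder (last 4 bits) = 0011. This is the CRC / FCS.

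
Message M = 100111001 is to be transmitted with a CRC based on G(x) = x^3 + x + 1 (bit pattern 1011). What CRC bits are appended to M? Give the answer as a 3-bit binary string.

011

Append 3 zeros: 100111001000. Divide by 1011 (XOR where the leading bit is 1):
  pos 0: 1001 XOR 1011 = 0010
  pos 2: 1011 XOR 1011 = 0000
  pos 8: 1000 XOR 1011 = 0011
Remainder (last 3 bits) = 011. This is the CRC / FCS.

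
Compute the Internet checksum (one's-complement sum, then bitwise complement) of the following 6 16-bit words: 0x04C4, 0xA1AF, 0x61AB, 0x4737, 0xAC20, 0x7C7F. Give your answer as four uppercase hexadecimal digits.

8809

One's-complement addition (fold any carry out of bit 15 back into bit 0):
  0x04C4 + 0xA1AF = 0x0A673
  0xA673 + 0x61AB = 0x1081E → wrap carry → 0x081F
  0x081F + 0x4737 = 0x04F56
  0x4F56 + 0xAC20 = 0x0FB76
  0xFB76 + 0x7C7F = 0x177F5 → wrap carry → 0x77F6
One's-complement sum = 0x77F6.
Checksum = ~0x77F6 & 0xFFFF = 0x8809.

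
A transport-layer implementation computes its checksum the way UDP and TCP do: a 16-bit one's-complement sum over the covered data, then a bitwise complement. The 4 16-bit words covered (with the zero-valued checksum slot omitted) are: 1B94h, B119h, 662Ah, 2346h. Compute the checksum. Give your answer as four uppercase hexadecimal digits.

A9E1

One's-complement addition (fold any carry out of bit 15 back into bit 0):
  0x1B94 + 0xB119 = 0x0CCAD
  0xCCAD + 0x662A = 0x132D7 → wrap carry → 0x32D8
  0x32D8 + 0x2346 = 0x0561E
One's-complement sum = 0x561E.
Checksum = ~0x561E & 0xFFFF = 0xA9E1.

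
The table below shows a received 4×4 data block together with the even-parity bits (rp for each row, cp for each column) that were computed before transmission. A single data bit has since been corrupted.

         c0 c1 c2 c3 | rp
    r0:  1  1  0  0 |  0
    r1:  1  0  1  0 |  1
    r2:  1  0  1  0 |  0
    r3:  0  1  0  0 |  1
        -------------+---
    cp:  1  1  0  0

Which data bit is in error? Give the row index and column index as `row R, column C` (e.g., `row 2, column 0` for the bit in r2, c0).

row 1, column 1

Recompute each row's even parity and compare to rp:
  r0: data parity 0, sent rp 0 → ok
  r1: data parity 0, sent rp 1 → mismatch
  r2: data parity 0, sent rp 0 → ok
  r3: data parity 1, sent rp 1 → ok
Recompute each column's even parity and compare to cp:
  c0: data parity 1, sent cp 1 → ok
  c1: data parity 0, sent cp 1 → mismatch
  c2: data parity 0, sent cp 0 → ok
  c3: data parity 0, sent cp 0 → ok
Exactly one row (r1) and one column (c1) fail → the flipped bit is at their intersection.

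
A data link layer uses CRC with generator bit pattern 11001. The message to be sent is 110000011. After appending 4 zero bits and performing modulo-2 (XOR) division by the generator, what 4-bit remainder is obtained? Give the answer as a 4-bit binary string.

Append 4 zeros: 1100000110000. Divide by 11001 (XOR where the leading bit is 1):
  pos 0: 11000 XOR 11001 = 00001
  pos 4: 10011 XOR 11001 = 01010
  pos 5: 10100 XOR 11001 = 01101
  pos 6: 11010 XOR 11001 = 00011
Remainder (last 4 bits) = 1100. This is the CRC / FCS.

1100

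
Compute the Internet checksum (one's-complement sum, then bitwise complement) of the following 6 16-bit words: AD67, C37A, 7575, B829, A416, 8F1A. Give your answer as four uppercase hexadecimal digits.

One's-complement addition (fold any carry out of bit 15 back into bit 0):
  0xAD67 + 0xC37A = 0x170E1 → wrap carry → 0x70E2
  0x70E2 + 0x7575 = 0x0E657
  0xE657 + 0xB829 = 0x19E80 → wrap carry → 0x9E81
  0x9E81 + 0xA416 = 0x14297 → wrap carry → 0x4298
  0x4298 + 0x8F1A = 0x0D1B2
One's-complement sum = 0xD1B2.
Checksum = ~0xD1B2 & 0xFFFF = 0x2E4D.

2E4D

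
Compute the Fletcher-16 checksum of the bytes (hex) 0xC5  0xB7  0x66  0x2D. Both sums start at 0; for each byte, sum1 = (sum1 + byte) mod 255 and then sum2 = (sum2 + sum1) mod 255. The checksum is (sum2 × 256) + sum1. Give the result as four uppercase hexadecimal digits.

Running sums (mod 255):
  after byte 0 (0xC5): sum1=197, sum2=197
  after byte 1 (0xB7): sum1=125, sum2=67
  after byte 2 (0x66): sum1=227, sum2=39
  after byte 3 (0x2D): sum1=17, sum2=56
Checksum = sum2·256 + sum1 = 56·256 + 17 = 14353 = 0x3811.

3811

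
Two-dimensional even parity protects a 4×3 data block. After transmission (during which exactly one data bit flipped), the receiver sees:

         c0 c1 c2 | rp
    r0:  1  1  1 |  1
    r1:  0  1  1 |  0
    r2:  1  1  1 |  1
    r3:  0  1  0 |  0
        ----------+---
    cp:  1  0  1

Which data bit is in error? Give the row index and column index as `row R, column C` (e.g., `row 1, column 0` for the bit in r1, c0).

row 3, column 0

Recompute each row's even parity and compare to rp:
  r0: data parity 1, sent rp 1 → ok
  r1: data parity 0, sent rp 0 → ok
  r2: data parity 1, sent rp 1 → ok
  r3: data parity 1, sent rp 0 → mismatch
Recompute each column's even parity and compare to cp:
  c0: data parity 0, sent cp 1 → mismatch
  c1: data parity 0, sent cp 0 → ok
  c2: data parity 1, sent cp 1 → ok
Exactly one row (r3) and one column (c0) fail → the flipped bit is at their intersection.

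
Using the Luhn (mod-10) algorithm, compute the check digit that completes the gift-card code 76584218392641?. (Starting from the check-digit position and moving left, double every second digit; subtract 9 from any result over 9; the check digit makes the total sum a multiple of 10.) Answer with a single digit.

Partial digits right→left: 1 4 6 2 9 3 8 1 2 4 8 5 6 7
Double every second digit counting from the check-digit position (so the 1st, 3rd, 5th, ... of the partial from the right).
  doubled (with −9 where >9): 2 3 9 7 4 7 3 → sum 35
  kept as-is: 4 2 3 1 4 5 7 → sum 26
Total = 35 + 26 = 61.
Check digit = (10 − (61 mod 10)) mod 10 = 9.

9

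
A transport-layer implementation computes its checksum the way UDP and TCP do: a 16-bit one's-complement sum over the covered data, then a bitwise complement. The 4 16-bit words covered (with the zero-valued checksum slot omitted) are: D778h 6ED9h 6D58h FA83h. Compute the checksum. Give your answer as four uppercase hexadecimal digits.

One's-complement addition (fold any carry out of bit 15 back into bit 0):
  0xD778 + 0x6ED9 = 0x14651 → wrap carry → 0x4652
  0x4652 + 0x6D58 = 0x0B3AA
  0xB3AA + 0xFA83 = 0x1AE2D → wrap carry → 0xAE2E
One's-complement sum = 0xAE2E.
Checksum = ~0xAE2E & 0xFFFF = 0x51D1.

51D1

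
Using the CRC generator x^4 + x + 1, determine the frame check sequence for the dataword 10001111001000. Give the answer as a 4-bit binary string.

Append 4 zeros: 100011110010000000. Divide by 10011 (XOR where the leading bit is 1):
  pos 0: 10001 XOR 10011 = 00010
  pos 3: 10111 XOR 10011 = 00100
  pos 5: 10000 XOR 10011 = 00011
  pos 8: 11100 XOR 10011 = 01111
  pos 9: 11110 XOR 10011 = 01101
  pos 10: 11010 XOR 10011 = 01001
  pos 11: 10010 XOR 10011 = 00001
Remainder (last 4 bits) = 0100. This is the CRC / FCS.

0100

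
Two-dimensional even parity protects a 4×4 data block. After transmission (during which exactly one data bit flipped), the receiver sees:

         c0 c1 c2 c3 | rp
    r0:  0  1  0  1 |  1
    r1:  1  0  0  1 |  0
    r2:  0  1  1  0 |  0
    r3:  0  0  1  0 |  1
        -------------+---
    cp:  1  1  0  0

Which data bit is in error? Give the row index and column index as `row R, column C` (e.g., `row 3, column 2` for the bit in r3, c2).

row 0, column 1

Recompute each row's even parity and compare to rp:
  r0: data parity 0, sent rp 1 → mismatch
  r1: data parity 0, sent rp 0 → ok
  r2: data parity 0, sent rp 0 → ok
  r3: data parity 1, sent rp 1 → ok
Recompute each column's even parity and compare to cp:
  c0: data parity 1, sent cp 1 → ok
  c1: data parity 0, sent cp 1 → mismatch
  c2: data parity 0, sent cp 0 → ok
  c3: data parity 0, sent cp 0 → ok
Exactly one row (r0) and one column (c1) fail → the flipped bit is at their intersection.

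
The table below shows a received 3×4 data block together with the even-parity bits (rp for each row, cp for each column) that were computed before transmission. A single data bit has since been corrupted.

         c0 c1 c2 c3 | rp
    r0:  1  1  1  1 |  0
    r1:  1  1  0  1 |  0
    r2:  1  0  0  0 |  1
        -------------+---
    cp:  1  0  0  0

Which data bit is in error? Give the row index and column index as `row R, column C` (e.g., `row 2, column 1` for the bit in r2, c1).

row 1, column 2

Recompute each row's even parity and compare to rp:
  r0: data parity 0, sent rp 0 → ok
  r1: data parity 1, sent rp 0 → mismatch
  r2: data parity 1, sent rp 1 → ok
Recompute each column's even parity and compare to cp:
  c0: data parity 1, sent cp 1 → ok
  c1: data parity 0, sent cp 0 → ok
  c2: data parity 1, sent cp 0 → mismatch
  c3: data parity 0, sent cp 0 → ok
Exactly one row (r1) and one column (c2) fail → the flipped bit is at their intersection.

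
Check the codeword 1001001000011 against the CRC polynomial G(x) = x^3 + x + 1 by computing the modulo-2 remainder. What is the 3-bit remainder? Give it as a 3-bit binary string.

Modulo-2 division of 1001001000011 by 1011:
  pos 0: 1001 XOR 1011 = 0010
  pos 2: 1000 XOR 1011 = 0011
  pos 4: 1110 XOR 1011 = 0101
  pos 5: 1010 XOR 1011 = 0001
  pos 8: 1001 XOR 1011 = 0010
Remainder = 101 (nonzero — an error is detected).

101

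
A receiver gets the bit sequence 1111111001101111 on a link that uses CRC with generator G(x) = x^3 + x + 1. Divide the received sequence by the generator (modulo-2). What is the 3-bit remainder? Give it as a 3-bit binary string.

110

Modulo-2 division of 1111111001101111 by 1011:
  pos 0: 1111 XOR 1011 = 0100
  pos 1: 1001 XOR 1011 = 0010
  pos 3: 1011 XOR 1011 = 0000
  pos 9: 1101 XOR 1011 = 0110
  pos 10: 1101 XOR 1011 = 0110
  pos 11: 1101 XOR 1011 = 0110
  pos 12: 1101 XOR 1011 = 0110
Remainder = 110 (nonzero — an error is detected).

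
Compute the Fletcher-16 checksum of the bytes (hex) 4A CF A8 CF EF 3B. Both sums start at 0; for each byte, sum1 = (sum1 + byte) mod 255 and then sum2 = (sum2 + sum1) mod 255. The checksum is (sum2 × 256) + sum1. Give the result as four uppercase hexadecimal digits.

Running sums (mod 255):
  after byte 0 (4A): sum1=74, sum2=74
  after byte 1 (CF): sum1=26, sum2=100
  after byte 2 (A8): sum1=194, sum2=39
  after byte 3 (CF): sum1=146, sum2=185
  after byte 4 (EF): sum1=130, sum2=60
  after byte 5 (3B): sum1=189, sum2=249
Checksum = sum2·256 + sum1 = 249·256 + 189 = 63933 = 0xF9BD.

F9BD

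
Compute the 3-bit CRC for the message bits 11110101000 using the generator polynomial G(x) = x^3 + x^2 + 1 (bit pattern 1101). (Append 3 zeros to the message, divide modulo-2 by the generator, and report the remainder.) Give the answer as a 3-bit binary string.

011

Append 3 zeros: 11110101000000. Divide by 1101 (XOR where the leading bit is 1):
  pos 0: 1111 XOR 1101 = 0010
  pos 2: 1001 XOR 1101 = 0100
  pos 3: 1000 XOR 1101 = 0101
  pos 4: 1011 XOR 1101 = 0110
  pos 5: 1100 XOR 1101 = 0001
  pos 8: 1000 XOR 1101 = 0101
  pos 9: 1010 XOR 1101 = 0111
  pos 10: 1110 XOR 1101 = 0011
Remainder (last 3 bits) = 011. This is the CRC / FCS.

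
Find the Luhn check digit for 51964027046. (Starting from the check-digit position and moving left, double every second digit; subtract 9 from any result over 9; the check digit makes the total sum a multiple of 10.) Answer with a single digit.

Partial digits right→left: 6 4 0 7 2 0 4 6 9 1 5
Double every second digit counting from the check-digit position (so the 1st, 3rd, 5th, ... of the partial from the right).
  doubled (with −9 where >9): 3 0 4 8 9 1 → sum 25
  kept as-is: 4 7 0 6 1 → sum 18
Total = 25 + 18 = 43.
Check digit = (10 − (43 mod 10)) mod 10 = 7.

7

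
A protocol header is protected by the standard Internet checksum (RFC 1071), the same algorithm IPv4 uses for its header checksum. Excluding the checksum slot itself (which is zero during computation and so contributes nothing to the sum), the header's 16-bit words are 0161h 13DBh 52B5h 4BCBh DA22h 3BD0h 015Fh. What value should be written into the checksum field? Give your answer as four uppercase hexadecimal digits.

One's-complement addition (fold any carry out of bit 15 back into bit 0):
  0x0161 + 0x13DB = 0x0153C
  0x153C + 0x52B5 = 0x067F1
  0x67F1 + 0x4BCB = 0x0B3BC
  0xB3BC + 0xDA22 = 0x18DDE → wrap carry → 0x8DDF
  0x8DDF + 0x3BD0 = 0x0C9AF
  0xC9AF + 0x015F = 0x0CB0E
One's-complement sum = 0xCB0E.
Checksum = ~0xCB0E & 0xFFFF = 0x34F1.

34F1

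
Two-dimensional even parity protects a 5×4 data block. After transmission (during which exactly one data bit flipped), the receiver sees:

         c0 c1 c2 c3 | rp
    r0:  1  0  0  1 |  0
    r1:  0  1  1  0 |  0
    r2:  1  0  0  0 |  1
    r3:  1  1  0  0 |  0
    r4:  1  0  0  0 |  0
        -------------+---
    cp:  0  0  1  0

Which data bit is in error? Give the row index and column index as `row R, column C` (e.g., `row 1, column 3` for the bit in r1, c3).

Recompute each row's even parity and compare to rp:
  r0: data parity 0, sent rp 0 → ok
  r1: data parity 0, sent rp 0 → ok
  r2: data parity 1, sent rp 1 → ok
  r3: data parity 0, sent rp 0 → ok
  r4: data parity 1, sent rp 0 → mismatch
Recompute each column's even parity and compare to cp:
  c0: data parity 0, sent cp 0 → ok
  c1: data parity 0, sent cp 0 → ok
  c2: data parity 1, sent cp 1 → ok
  c3: data parity 1, sent cp 0 → mismatch
Exactly one row (r4) and one column (c3) fail → the flipped bit is at their intersection.

row 4, column 3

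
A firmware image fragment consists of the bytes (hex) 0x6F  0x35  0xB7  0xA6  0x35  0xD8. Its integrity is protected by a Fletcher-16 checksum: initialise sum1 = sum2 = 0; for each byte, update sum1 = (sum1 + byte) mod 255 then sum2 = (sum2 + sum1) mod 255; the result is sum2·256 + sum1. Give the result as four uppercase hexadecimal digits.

Running sums (mod 255):
  after byte 0 (0x6F): sum1=111, sum2=111
  after byte 1 (0x35): sum1=164, sum2=20
  after byte 2 (0xB7): sum1=92, sum2=112
  after byte 3 (0xA6): sum1=3, sum2=115
  after byte 4 (0x35): sum1=56, sum2=171
  after byte 5 (0xD8): sum1=17, sum2=188
Checksum = sum2·256 + sum1 = 188·256 + 17 = 48145 = 0xBC11.

BC11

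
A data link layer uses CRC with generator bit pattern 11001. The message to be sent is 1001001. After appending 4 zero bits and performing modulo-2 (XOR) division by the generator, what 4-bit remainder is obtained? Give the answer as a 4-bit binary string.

0100

Append 4 zeros: 10010010000. Divide by 11001 (XOR where the leading bit is 1):
  pos 0: 10010 XOR 11001 = 01011
  pos 1: 10110 XOR 11001 = 01111
  pos 2: 11111 XOR 11001 = 00110
  pos 4: 11000 XOR 11001 = 00001
Remainder (last 4 bits) = 0100. This is the CRC / FCS.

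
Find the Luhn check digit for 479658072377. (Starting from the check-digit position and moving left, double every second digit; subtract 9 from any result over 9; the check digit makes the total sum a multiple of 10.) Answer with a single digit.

Partial digits right→left: 7 7 3 2 7 0 8 5 6 9 7 4
Double every second digit counting from the check-digit position (so the 1st, 3rd, 5th, ... of the partial from the right).
  doubled (with −9 where >9): 5 6 5 7 3 5 → sum 31
  kept as-is: 7 2 0 5 9 4 → sum 27
Total = 31 + 27 = 58.
Check digit = (10 − (58 mod 10)) mod 10 = 2.

2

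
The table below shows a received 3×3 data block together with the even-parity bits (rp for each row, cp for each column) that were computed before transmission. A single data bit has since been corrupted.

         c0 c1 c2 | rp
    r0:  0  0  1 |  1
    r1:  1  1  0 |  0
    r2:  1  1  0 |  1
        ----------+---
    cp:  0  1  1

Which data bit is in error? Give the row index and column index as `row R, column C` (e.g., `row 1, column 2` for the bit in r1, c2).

row 2, column 1

Recompute each row's even parity and compare to rp:
  r0: data parity 1, sent rp 1 → ok
  r1: data parity 0, sent rp 0 → ok
  r2: data parity 0, sent rp 1 → mismatch
Recompute each column's even parity and compare to cp:
  c0: data parity 0, sent cp 0 → ok
  c1: data parity 0, sent cp 1 → mismatch
  c2: data parity 1, sent cp 1 → ok
Exactly one row (r2) and one column (c1) fail → the flipped bit is at their intersection.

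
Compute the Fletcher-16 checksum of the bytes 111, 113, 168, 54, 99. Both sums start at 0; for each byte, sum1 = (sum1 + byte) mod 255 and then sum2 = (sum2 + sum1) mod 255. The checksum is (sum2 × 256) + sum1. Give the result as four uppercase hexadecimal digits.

BC23

Running sums (mod 255):
  after byte 0 (111): sum1=111, sum2=111
  after byte 1 (113): sum1=224, sum2=80
  after byte 2 (168): sum1=137, sum2=217
  after byte 3 (54): sum1=191, sum2=153
  after byte 4 (99): sum1=35, sum2=188
Checksum = sum2·256 + sum1 = 188·256 + 35 = 48163 = 0xBC23.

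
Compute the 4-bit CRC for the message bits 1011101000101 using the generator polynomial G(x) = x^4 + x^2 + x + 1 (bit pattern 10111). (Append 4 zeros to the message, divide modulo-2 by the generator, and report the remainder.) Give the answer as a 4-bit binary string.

0100

Append 4 zeros: 10111010001010000. Divide by 10111 (XOR where the leading bit is 1):
  pos 0: 10111 XOR 10111 = 00000
  pos 6: 10001 XOR 10111 = 00110
  pos 8: 11001 XOR 10111 = 01110
  pos 9: 11100 XOR 10111 = 01011
  pos 10: 10110 XOR 10111 = 00001
Remainder (last 4 bits) = 0100. This is the CRC / FCS.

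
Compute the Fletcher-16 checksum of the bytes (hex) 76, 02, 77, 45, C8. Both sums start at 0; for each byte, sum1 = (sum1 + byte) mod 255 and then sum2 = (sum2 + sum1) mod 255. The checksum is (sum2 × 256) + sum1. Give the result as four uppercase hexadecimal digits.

12FD

Running sums (mod 255):
  after byte 0 (76): sum1=118, sum2=118
  after byte 1 (02): sum1=120, sum2=238
  after byte 2 (77): sum1=239, sum2=222
  after byte 3 (45): sum1=53, sum2=20
  after byte 4 (C8): sum1=253, sum2=18
Checksum = sum2·256 + sum1 = 18·256 + 253 = 4861 = 0x12FD.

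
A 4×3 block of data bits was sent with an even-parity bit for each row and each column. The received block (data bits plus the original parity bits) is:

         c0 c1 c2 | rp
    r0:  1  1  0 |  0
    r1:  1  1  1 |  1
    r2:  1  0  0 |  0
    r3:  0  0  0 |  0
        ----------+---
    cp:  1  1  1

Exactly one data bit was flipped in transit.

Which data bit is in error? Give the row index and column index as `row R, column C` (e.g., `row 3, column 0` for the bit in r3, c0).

row 2, column 1

Recompute each row's even parity and compare to rp:
  r0: data parity 0, sent rp 0 → ok
  r1: data parity 1, sent rp 1 → ok
  r2: data parity 1, sent rp 0 → mismatch
  r3: data parity 0, sent rp 0 → ok
Recompute each column's even parity and compare to cp:
  c0: data parity 1, sent cp 1 → ok
  c1: data parity 0, sent cp 1 → mismatch
  c2: data parity 1, sent cp 1 → ok
Exactly one row (r2) and one column (c1) fail → the flipped bit is at their intersection.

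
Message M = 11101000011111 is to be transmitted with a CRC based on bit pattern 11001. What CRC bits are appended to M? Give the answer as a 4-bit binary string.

0101

Append 4 zeros: 111010000111110000. Divide by 11001 (XOR where the leading bit is 1):
  pos 0: 11101 XOR 11001 = 00100
  pos 2: 10000 XOR 11001 = 01001
  pos 3: 10010 XOR 11001 = 01011
  pos 4: 10110 XOR 11001 = 01111
  pos 5: 11111 XOR 11001 = 00110
  pos 7: 11011 XOR 11001 = 00010
  pos 10: 10110 XOR 11001 = 01111
  pos 11: 11110 XOR 11001 = 00111
  pos 13: 11100 XOR 11001 = 00101
Remainder (last 4 bits) = 0101. This is the CRC / FCS.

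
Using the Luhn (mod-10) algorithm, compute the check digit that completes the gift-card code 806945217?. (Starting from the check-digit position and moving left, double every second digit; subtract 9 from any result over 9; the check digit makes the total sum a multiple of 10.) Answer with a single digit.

8

Partial digits right→left: 7 1 2 5 4 9 6 0 8
Double every second digit counting from the check-digit position (so the 1st, 3rd, 5th, ... of the partial from the right).
  doubled (with −9 where >9): 5 4 8 3 7 → sum 27
  kept as-is: 1 5 9 0 → sum 15
Total = 27 + 15 = 42.
Check digit = (10 − (42 mod 10)) mod 10 = 8.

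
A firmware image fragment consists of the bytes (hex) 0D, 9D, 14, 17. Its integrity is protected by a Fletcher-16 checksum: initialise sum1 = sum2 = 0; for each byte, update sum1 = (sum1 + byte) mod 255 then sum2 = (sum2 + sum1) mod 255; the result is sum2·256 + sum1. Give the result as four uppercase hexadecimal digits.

4CD5

Running sums (mod 255):
  after byte 0 (0D): sum1=13, sum2=13
  after byte 1 (9D): sum1=170, sum2=183
  after byte 2 (14): sum1=190, sum2=118
  after byte 3 (17): sum1=213, sum2=76
Checksum = sum2·256 + sum1 = 76·256 + 213 = 19669 = 0x4CD5.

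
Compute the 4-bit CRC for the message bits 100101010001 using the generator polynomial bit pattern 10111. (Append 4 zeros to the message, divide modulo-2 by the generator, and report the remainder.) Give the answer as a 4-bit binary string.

Append 4 zeros: 1001010100010000. Divide by 10111 (XOR where the leading bit is 1):
  pos 0: 10010 XOR 10111 = 00101
  pos 2: 10110 XOR 10111 = 00001
  pos 6: 11000 XOR 10111 = 01111
  pos 7: 11111 XOR 10111 = 01000
  pos 8: 10000 XOR 10111 = 00111
  pos 10: 11100 XOR 10111 = 01011
  pos 11: 10110 XOR 10111 = 00001
Remainder (last 4 bits) = 0001. This is the CRC / FCS.

0001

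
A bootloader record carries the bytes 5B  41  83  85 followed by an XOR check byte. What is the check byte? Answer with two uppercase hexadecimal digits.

XOR the bytes together:
  start with 0x5B
  0x5B ⊕ 0x41 = 0x1A
  0x1A ⊕ 0x83 = 0x99
  0x99 ⊕ 0x85 = 0x1C

1C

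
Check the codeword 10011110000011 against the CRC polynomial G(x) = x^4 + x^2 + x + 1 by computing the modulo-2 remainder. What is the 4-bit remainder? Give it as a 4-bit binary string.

Modulo-2 division of 10011110000011 by 10111:
  pos 0: 10011 XOR 10111 = 00100
  pos 2: 10011 XOR 10111 = 00100
  pos 4: 10000 XOR 10111 = 00111
  pos 6: 11100 XOR 10111 = 01011
  pos 7: 10110 XOR 10111 = 00001
Remainder = 0111 (nonzero — an error is detected).

0111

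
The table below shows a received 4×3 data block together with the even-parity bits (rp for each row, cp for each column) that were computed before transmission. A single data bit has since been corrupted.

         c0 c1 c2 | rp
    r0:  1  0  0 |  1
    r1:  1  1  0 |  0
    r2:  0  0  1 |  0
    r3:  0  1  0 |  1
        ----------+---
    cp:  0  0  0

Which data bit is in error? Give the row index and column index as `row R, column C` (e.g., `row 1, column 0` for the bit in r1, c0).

Recompute each row's even parity and compare to rp:
  r0: data parity 1, sent rp 1 → ok
  r1: data parity 0, sent rp 0 → ok
  r2: data parity 1, sent rp 0 → mismatch
  r3: data parity 1, sent rp 1 → ok
Recompute each column's even parity and compare to cp:
  c0: data parity 0, sent cp 0 → ok
  c1: data parity 0, sent cp 0 → ok
  c2: data parity 1, sent cp 0 → mismatch
Exactly one row (r2) and one column (c2) fail → the flipped bit is at their intersection.

row 2, column 2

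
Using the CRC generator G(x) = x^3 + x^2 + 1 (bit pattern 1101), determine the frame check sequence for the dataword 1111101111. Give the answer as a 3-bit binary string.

Append 3 zeros: 1111101111000. Divide by 1101 (XOR where the leading bit is 1):
  pos 0: 1111 XOR 1101 = 0010
  pos 2: 1010 XOR 1101 = 0111
  pos 3: 1111 XOR 1101 = 0010
  pos 5: 1011 XOR 1101 = 0110
  pos 6: 1101 XOR 1101 = 0000
Remainder (last 3 bits) = 000. This is the CRC / FCS.

000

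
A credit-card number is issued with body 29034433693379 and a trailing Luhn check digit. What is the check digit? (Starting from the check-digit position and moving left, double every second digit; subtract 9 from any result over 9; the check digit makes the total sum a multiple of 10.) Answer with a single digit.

Partial digits right→left: 9 7 3 3 9 6 3 3 4 4 3 0 9 2
Double every second digit counting from the check-digit position (so the 1st, 3rd, 5th, ... of the partial from the right).
  doubled (with −9 where >9): 9 6 9 6 8 6 9 → sum 53
  kept as-is: 7 3 6 3 4 0 2 → sum 25
Total = 53 + 25 = 78.
Check digit = (10 − (78 mod 10)) mod 10 = 2.

2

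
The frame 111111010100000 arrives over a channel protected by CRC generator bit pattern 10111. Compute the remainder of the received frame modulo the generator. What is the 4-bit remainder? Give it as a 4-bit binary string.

Modulo-2 division of 111111010100000 by 10111:
  pos 0: 11111 XOR 10111 = 01000
  pos 1: 10001 XOR 10111 = 00110
  pos 3: 11001 XOR 10111 = 01110
  pos 4: 11100 XOR 10111 = 01011
  pos 5: 10111 XOR 10111 = 00000
Remainder = 0000 (zero — the frame passes the CRC check).

0000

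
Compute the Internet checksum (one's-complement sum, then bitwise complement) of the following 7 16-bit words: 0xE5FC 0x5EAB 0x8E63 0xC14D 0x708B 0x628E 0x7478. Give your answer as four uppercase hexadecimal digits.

2414

One's-complement addition (fold any carry out of bit 15 back into bit 0):
  0xE5FC + 0x5EAB = 0x144A7 → wrap carry → 0x44A8
  0x44A8 + 0x8E63 = 0x0D30B
  0xD30B + 0xC14D = 0x19458 → wrap carry → 0x9459
  0x9459 + 0x708B = 0x104E4 → wrap carry → 0x04E5
  0x04E5 + 0x628E = 0x06773
  0x6773 + 0x7478 = 0x0DBEB
One's-complement sum = 0xDBEB.
Checksum = ~0xDBEB & 0xFFFF = 0x2414.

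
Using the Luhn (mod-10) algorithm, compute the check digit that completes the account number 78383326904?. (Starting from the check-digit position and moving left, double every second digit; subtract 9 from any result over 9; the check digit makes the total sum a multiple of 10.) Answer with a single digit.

Partial digits right→left: 4 0 9 6 2 3 3 8 3 8 7
Double every second digit counting from the check-digit position (so the 1st, 3rd, 5th, ... of the partial from the right).
  doubled (with −9 where >9): 8 9 4 6 6 5 → sum 38
  kept as-is: 0 6 3 8 8 → sum 25
Total = 38 + 25 = 63.
Check digit = (10 − (63 mod 10)) mod 10 = 7.

7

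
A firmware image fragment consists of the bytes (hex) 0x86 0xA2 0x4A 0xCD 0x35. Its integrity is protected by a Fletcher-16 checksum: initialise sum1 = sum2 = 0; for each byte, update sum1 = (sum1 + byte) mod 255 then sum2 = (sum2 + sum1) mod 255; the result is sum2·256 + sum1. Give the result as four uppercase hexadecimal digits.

DA76

Running sums (mod 255):
  after byte 0 (0x86): sum1=134, sum2=134
  after byte 1 (0xA2): sum1=41, sum2=175
  after byte 2 (0x4A): sum1=115, sum2=35
  after byte 3 (0xCD): sum1=65, sum2=100
  after byte 4 (0x35): sum1=118, sum2=218
Checksum = sum2·256 + sum1 = 218·256 + 118 = 55926 = 0xDA76.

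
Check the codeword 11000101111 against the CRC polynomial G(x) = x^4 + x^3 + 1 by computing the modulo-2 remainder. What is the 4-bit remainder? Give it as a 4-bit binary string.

1011

Modulo-2 division of 11000101111 by 11001:
  pos 0: 11000 XOR 11001 = 00001
  pos 4: 11011 XOR 11001 = 00010
Remainder = 1011 (nonzero — an error is detected).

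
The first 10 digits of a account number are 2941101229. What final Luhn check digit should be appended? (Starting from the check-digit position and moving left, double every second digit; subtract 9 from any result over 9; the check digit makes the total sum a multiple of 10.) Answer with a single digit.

Partial digits right→left: 9 2 2 1 0 1 1 4 9 2
Double every second digit counting from the check-digit position (so the 1st, 3rd, 5th, ... of the partial from the right).
  doubled (with −9 where >9): 9 4 0 2 9 → sum 24
  kept as-is: 2 1 1 4 2 → sum 10
Total = 24 + 10 = 34.
Check digit = (10 − (34 mod 10)) mod 10 = 6.

6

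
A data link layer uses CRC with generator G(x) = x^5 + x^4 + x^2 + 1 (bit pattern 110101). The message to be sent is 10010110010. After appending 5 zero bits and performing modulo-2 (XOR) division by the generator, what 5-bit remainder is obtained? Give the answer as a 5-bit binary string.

11100

Append 5 zeros: 1001011001000000. Divide by 110101 (XOR where the leading bit is 1):
  pos 0: 100101 XOR 110101 = 010000
  pos 1: 100001 XOR 110101 = 010100
  pos 2: 101000 XOR 110101 = 011101
  pos 3: 111010 XOR 110101 = 001111
  pos 5: 111110 XOR 110101 = 001011
  pos 7: 101100 XOR 110101 = 011001
  pos 8: 110010 XOR 110101 = 000111
Remainder (last 5 bits) = 11100. This is the CRC / FCS.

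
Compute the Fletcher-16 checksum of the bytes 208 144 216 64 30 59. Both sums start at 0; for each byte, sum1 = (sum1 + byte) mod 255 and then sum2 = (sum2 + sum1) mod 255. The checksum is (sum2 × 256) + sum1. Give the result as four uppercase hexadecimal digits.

53D3

Running sums (mod 255):
  after byte 0 (208): sum1=208, sum2=208
  after byte 1 (144): sum1=97, sum2=50
  after byte 2 (216): sum1=58, sum2=108
  after byte 3 (64): sum1=122, sum2=230
  after byte 4 (30): sum1=152, sum2=127
  after byte 5 (59): sum1=211, sum2=83
Checksum = sum2·256 + sum1 = 83·256 + 211 = 21459 = 0x53D3.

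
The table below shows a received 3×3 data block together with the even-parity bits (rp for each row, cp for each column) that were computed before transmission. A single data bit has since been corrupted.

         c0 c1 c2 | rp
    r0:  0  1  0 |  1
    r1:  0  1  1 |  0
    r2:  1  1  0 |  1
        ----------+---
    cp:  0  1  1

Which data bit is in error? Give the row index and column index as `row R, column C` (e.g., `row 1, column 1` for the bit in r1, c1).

row 2, column 0

Recompute each row's even parity and compare to rp:
  r0: data parity 1, sent rp 1 → ok
  r1: data parity 0, sent rp 0 → ok
  r2: data parity 0, sent rp 1 → mismatch
Recompute each column's even parity and compare to cp:
  c0: data parity 1, sent cp 0 → mismatch
  c1: data parity 1, sent cp 1 → ok
  c2: data parity 1, sent cp 1 → ok
Exactly one row (r2) and one column (c0) fail → the flipped bit is at their intersection.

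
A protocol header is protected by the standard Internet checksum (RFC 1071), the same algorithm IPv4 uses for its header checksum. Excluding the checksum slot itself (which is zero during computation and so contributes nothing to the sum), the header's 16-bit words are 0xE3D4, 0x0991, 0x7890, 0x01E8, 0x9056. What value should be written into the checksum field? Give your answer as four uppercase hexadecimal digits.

07CB

One's-complement addition (fold any carry out of bit 15 back into bit 0):
  0xE3D4 + 0x0991 = 0x0ED65
  0xED65 + 0x7890 = 0x165F5 → wrap carry → 0x65F6
  0x65F6 + 0x01E8 = 0x067DE
  0x67DE + 0x9056 = 0x0F834
One's-complement sum = 0xF834.
Checksum = ~0xF834 & 0xFFFF = 0x07CB.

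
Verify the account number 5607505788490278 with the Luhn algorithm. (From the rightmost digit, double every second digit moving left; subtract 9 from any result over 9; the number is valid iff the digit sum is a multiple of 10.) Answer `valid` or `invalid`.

From the right, keep odd positions and double even positions (subtract 9 from any doubled value over 9):
  doubled (positions 2,4,...): 5 0 8 7 1 1 0 1 → sum 23
  kept (positions 1,3,...): 8 2 9 8 7 0 7 6 → sum 47
Total = 70.
70 mod 10 = 0, so the number is valid.

valid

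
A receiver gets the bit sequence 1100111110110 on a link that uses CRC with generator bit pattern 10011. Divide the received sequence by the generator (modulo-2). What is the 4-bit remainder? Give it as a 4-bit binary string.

0000

Modulo-2 division of 1100111110110 by 10011:
  pos 0: 11001 XOR 10011 = 01010
  pos 1: 10101 XOR 10011 = 00110
  pos 3: 11011 XOR 10011 = 01000
  pos 4: 10001 XOR 10011 = 00010
  pos 7: 10011 XOR 10011 = 00000
Remainder = 0000 (zero — the frame passes the CRC check).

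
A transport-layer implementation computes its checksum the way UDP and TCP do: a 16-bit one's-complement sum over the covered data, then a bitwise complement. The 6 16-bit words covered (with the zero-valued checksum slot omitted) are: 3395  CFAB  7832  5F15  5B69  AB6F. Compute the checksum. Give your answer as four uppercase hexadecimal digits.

1E9E

One's-complement addition (fold any carry out of bit 15 back into bit 0):
  0x3395 + 0xCFAB = 0x10340 → wrap carry → 0x0341
  0x0341 + 0x7832 = 0x07B73
  0x7B73 + 0x5F15 = 0x0DA88
  0xDA88 + 0x5B69 = 0x135F1 → wrap carry → 0x35F2
  0x35F2 + 0xAB6F = 0x0E161
One's-complement sum = 0xE161.
Checksum = ~0xE161 & 0xFFFF = 0x1E9E.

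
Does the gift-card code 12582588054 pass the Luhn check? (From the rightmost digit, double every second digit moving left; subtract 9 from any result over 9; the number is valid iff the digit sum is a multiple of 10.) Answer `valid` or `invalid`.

From the right, keep odd positions and double even positions (subtract 9 from any doubled value over 9):
  doubled (positions 2,4,...): 1 7 1 7 4 → sum 20
  kept (positions 1,3,...): 4 0 8 2 5 1 → sum 20
Total = 40.
40 mod 10 = 0, so the number is valid.

valid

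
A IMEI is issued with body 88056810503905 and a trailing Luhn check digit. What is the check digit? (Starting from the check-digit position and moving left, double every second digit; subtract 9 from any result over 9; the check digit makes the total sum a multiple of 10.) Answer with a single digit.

Partial digits right→left: 5 0 9 3 0 5 0 1 8 6 5 0 8 8
Double every second digit counting from the check-digit position (so the 1st, 3rd, 5th, ... of the partial from the right).
  doubled (with −9 where >9): 1 9 0 0 7 1 7 → sum 25
  kept as-is: 0 3 5 1 6 0 8 → sum 23
Total = 25 + 23 = 48.
Check digit = (10 − (48 mod 10)) mod 10 = 2.

2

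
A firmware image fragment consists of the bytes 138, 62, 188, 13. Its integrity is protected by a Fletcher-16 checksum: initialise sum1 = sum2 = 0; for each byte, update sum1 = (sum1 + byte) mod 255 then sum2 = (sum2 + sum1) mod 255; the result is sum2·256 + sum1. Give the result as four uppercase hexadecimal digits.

Running sums (mod 255):
  after byte 0 (138): sum1=138, sum2=138
  after byte 1 (62): sum1=200, sum2=83
  after byte 2 (188): sum1=133, sum2=216
  after byte 3 (13): sum1=146, sum2=107
Checksum = sum2·256 + sum1 = 107·256 + 146 = 27538 = 0x6B92.

6B92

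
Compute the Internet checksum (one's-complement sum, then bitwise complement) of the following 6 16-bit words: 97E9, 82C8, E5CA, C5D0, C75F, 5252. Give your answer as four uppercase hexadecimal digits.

2000

One's-complement addition (fold any carry out of bit 15 back into bit 0):
  0x97E9 + 0x82C8 = 0x11AB1 → wrap carry → 0x1AB2
  0x1AB2 + 0xE5CA = 0x1007C → wrap carry → 0x007D
  0x007D + 0xC5D0 = 0x0C64D
  0xC64D + 0xC75F = 0x18DAC → wrap carry → 0x8DAD
  0x8DAD + 0x5252 = 0x0DFFF
One's-complement sum = 0xDFFF.
Checksum = ~0xDFFF & 0xFFFF = 0x2000.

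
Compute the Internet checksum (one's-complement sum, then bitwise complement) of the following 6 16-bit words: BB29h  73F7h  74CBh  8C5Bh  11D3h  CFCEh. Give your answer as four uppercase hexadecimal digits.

One's-complement addition (fold any carry out of bit 15 back into bit 0):
  0xBB29 + 0x73F7 = 0x12F20 → wrap carry → 0x2F21
  0x2F21 + 0x74CB = 0x0A3EC
  0xA3EC + 0x8C5B = 0x13047 → wrap carry → 0x3048
  0x3048 + 0x11D3 = 0x0421B
  0x421B + 0xCFCE = 0x111E9 → wrap carry → 0x11EA
One's-complement sum = 0x11EA.
Checksum = ~0x11EA & 0xFFFF = 0xEE15.

EE15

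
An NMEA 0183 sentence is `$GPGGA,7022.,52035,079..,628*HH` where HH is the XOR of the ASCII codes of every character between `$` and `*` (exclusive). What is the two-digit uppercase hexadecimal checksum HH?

4C

XOR the ASCII codes of the payload characters:
  'G' = 0x47 → acc = 0x47
  'P' = 0x50 → acc = 0x17
  'G' = 0x47 → acc = 0x50
  'G' = 0x47 → acc = 0x17
  'A' = 0x41 → acc = 0x56
  ',' = 0x2C → acc = 0x7A
  '7' = 0x37 → acc = 0x4D
  '0' = 0x30 → acc = 0x7D
  '2' = 0x32 → acc = 0x4F
  '2' = 0x32 → acc = 0x7D
  '.' = 0x2E → acc = 0x53
  ',' = 0x2C → acc = 0x7F
  '5' = 0x35 → acc = 0x4A
  '2' = 0x32 → acc = 0x78
  '0' = 0x30 → acc = 0x48
  '3' = 0x33 → acc = 0x7B
  '5' = 0x35 → acc = 0x4E
  ',' = 0x2C → acc = 0x62
  '0' = 0x30 → acc = 0x52
  '7' = 0x37 → acc = 0x65
  '9' = 0x39 → acc = 0x5C
  '.' = 0x2E → acc = 0x72
  '.' = 0x2E → acc = 0x5C
  ',' = 0x2C → acc = 0x70
  '6' = 0x36 → acc = 0x46
  '2' = 0x32 → acc = 0x74
  '8' = 0x38 → acc = 0x4C
Checksum = 0x4C.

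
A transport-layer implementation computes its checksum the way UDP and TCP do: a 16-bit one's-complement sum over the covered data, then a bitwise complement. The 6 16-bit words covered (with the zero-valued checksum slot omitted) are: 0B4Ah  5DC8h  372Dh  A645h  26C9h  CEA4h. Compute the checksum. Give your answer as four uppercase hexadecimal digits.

One's-complement addition (fold any carry out of bit 15 back into bit 0):
  0x0B4A + 0x5DC8 = 0x06912
  0x6912 + 0x372D = 0x0A03F
  0xA03F + 0xA645 = 0x14684 → wrap carry → 0x4685
  0x4685 + 0x26C9 = 0x06D4E
  0x6D4E + 0xCEA4 = 0x13BF2 → wrap carry → 0x3BF3
One's-complement sum = 0x3BF3.
Checksum = ~0x3BF3 & 0xFFFF = 0xC40C.

C40C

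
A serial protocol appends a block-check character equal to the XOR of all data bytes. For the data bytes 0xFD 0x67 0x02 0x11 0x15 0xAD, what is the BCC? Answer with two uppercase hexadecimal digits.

31

XOR the bytes together:
  start with 0xFD
  0xFD ⊕ 0x67 = 0x9A
  0x9A ⊕ 0x02 = 0x98
  0x98 ⊕ 0x11 = 0x89
  0x89 ⊕ 0x15 = 0x9C
  0x9C ⊕ 0xAD = 0x31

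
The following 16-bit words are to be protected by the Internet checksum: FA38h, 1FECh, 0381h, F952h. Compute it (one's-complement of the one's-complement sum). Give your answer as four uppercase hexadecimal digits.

One's-complement addition (fold any carry out of bit 15 back into bit 0):
  0xFA38 + 0x1FEC = 0x11A24 → wrap carry → 0x1A25
  0x1A25 + 0x0381 = 0x01DA6
  0x1DA6 + 0xF952 = 0x116F8 → wrap carry → 0x16F9
One's-complement sum = 0x16F9.
Checksum = ~0x16F9 & 0xFFFF = 0xE906.

E906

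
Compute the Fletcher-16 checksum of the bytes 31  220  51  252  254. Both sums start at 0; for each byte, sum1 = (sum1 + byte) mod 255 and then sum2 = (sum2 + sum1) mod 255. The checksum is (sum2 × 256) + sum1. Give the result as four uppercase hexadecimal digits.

Running sums (mod 255):
  after byte 0 (31): sum1=31, sum2=31
  after byte 1 (220): sum1=251, sum2=27
  after byte 2 (51): sum1=47, sum2=74
  after byte 3 (252): sum1=44, sum2=118
  after byte 4 (254): sum1=43, sum2=161
Checksum = sum2·256 + sum1 = 161·256 + 43 = 41259 = 0xA12B.

A12B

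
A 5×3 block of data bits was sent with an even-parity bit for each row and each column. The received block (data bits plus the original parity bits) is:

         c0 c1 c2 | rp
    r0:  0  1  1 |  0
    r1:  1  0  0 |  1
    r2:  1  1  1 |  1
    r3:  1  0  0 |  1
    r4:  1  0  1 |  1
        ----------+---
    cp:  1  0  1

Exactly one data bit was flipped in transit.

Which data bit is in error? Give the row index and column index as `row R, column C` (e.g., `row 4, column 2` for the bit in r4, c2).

row 4, column 0

Recompute each row's even parity and compare to rp:
  r0: data parity 0, sent rp 0 → ok
  r1: data parity 1, sent rp 1 → ok
  r2: data parity 1, sent rp 1 → ok
  r3: data parity 1, sent rp 1 → ok
  r4: data parity 0, sent rp 1 → mismatch
Recompute each column's even parity and compare to cp:
  c0: data parity 0, sent cp 1 → mismatch
  c1: data parity 0, sent cp 0 → ok
  c2: data parity 1, sent cp 1 → ok
Exactly one row (r4) and one column (c0) fail → the flipped bit is at their intersection.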